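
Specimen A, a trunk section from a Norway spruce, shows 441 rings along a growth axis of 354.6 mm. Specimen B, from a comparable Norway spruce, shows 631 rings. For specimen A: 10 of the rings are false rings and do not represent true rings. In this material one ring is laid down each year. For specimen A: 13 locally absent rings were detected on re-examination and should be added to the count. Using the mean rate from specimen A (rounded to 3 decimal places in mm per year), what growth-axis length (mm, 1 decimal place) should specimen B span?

504.2 mm

Specimen A: true ring count = 441 − 10 + 13 = 444.
A: Extension rate ≈ 354.6 / 444 = 0.799 mm per year.
For B, 0.799 mm/year × 631 years = 504.2 mm.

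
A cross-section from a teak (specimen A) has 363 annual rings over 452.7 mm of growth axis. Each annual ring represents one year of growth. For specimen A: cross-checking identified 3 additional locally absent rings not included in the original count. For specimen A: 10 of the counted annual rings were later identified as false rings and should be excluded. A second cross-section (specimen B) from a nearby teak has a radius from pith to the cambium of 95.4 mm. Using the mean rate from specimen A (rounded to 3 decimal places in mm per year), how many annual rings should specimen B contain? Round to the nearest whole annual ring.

75 annual rings

Specimen A: correcting the raw count gives 363 − 10 + 3 = 356 true annual rings.
A: Mean rate = 452.7 mm / 356 years ≈ 1.272 mm/yr.
Specimen B: 95.4 mm / 1.272 mm per year = 75.00 years ≈ 75 annual rings.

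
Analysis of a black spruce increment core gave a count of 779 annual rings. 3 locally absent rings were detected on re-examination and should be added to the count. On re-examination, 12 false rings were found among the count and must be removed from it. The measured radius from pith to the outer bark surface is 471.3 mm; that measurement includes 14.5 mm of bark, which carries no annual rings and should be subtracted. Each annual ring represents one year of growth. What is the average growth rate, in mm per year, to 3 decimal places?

True annual ring count = 779 − 12 + 3 = 770.
Net length = 471.3 − 14.5 = 456.8 mm.
Mean rate = 456.8 mm / 770 years ≈ 0.593 mm per year.

0.593 mm per year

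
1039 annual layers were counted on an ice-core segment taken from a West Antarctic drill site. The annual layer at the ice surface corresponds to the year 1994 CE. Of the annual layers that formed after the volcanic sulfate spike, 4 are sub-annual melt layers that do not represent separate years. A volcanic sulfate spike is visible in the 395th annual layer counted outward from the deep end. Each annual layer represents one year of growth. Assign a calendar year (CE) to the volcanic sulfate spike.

1354 CE

1039 − 395 = 644 annual layers lie beyond the volcanic sulfate spike toward the ice surface.
644 − 4 false = 640 true annual layers after the volcanic sulfate spike.
Counting back 640 years from 1994 CE places the volcanic sulfate spike in 1994 − 640 = 1354 CE.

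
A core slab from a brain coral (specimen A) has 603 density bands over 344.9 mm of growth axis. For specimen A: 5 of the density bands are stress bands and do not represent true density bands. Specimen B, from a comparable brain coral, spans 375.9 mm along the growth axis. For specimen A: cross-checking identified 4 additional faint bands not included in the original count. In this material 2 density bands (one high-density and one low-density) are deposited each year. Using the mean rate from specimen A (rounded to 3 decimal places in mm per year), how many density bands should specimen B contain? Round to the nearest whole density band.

656 density bands

Specimen A: true density band count = 603 − 5 + 4 = 602.
Specimen A: dividing by 2 density bands per year: 602 / 2 = 301 years.
A: Mean rate = 344.9 mm / 301 years ≈ 1.146 mm per year.
Specimen B: 375.9 mm / 1.146 mm per year = 328.01 years; at 2 density bands per year that is 328.01 × 2 ≈ 656 density bands.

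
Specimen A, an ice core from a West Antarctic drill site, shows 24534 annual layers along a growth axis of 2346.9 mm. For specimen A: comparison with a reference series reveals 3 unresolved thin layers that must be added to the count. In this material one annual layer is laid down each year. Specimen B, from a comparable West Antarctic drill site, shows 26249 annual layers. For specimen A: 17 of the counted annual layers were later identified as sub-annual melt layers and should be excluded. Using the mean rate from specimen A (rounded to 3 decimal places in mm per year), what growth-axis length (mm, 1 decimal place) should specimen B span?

2519.9 mm

Specimen A: correcting the raw count gives 24534 − 17 + 3 = 24520 true annual layers.
A: 2346.9 mm over 24520 years gives 2346.9 / 24520 ≈ 0.096 mm/yr.
For B, 0.096 mm/year × 26249 years = 2519.9 mm.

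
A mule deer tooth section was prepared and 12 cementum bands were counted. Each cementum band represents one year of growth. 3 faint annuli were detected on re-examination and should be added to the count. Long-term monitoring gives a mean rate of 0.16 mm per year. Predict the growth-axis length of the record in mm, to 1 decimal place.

2.4 mm

True cementum band count = 12 + 3 = 15.
Predicted length = 0.16 mm/year × 15 years = 2.4 mm.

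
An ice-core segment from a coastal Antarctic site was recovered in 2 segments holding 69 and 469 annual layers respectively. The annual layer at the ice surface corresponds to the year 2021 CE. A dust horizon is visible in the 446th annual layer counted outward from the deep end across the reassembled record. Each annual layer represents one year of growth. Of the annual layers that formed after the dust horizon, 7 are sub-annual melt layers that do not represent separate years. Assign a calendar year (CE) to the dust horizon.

Total annual layers = 69 + 469 = 538.
The dust horizon sits at annual layer 446 from the deep end, so 538 − 446 = 92 annual layers formed after it.
Excluding 7 false annual layers: 92 − 7 = 85.
Counting back 85 years from 2021 CE places the dust horizon in 2021 − 85 = 1936 CE.

1936 CE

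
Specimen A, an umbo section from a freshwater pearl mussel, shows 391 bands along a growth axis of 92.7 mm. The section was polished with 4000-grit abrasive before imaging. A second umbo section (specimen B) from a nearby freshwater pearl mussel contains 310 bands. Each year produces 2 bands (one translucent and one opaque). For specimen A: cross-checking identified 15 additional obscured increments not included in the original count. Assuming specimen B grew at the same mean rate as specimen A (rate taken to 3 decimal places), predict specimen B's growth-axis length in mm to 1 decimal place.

Specimen A: after corrections the count is 391 + 15 = 406 bands.
Specimen A: 406 bands at 2 per year is 406 / 2 = 203 years.
A: Mean rate = 92.7 mm / 203 years ≈ 0.457 mm per year.
Specimen B: dividing by 2 bands per year: 310 / 2 = 155 years. For B, 0.457 mm/year × 155 years = 70.8 mm.

70.8 mm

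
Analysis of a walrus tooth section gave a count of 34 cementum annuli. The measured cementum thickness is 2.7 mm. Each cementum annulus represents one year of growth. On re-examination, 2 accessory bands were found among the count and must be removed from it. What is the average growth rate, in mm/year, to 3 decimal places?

Correcting the raw count gives 34 − 2 = 32 true cementum annuli.
2.7 mm over 32 years gives 2.7 / 32 ≈ 0.084 mm/year.

0.084 mm/year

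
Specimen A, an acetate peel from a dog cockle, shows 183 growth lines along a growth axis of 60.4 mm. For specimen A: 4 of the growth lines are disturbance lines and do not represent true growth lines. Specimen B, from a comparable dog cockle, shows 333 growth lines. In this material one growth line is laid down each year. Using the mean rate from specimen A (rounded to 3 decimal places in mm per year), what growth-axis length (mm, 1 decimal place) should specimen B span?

112.2 mm

Specimen A: adjusted count: 183 − 4 = 179 growth lines.
A: Extension rate ≈ 60.4 / 179 = 0.337 mm/year.
For B, 0.337 mm/year × 333 years = 112.2 mm.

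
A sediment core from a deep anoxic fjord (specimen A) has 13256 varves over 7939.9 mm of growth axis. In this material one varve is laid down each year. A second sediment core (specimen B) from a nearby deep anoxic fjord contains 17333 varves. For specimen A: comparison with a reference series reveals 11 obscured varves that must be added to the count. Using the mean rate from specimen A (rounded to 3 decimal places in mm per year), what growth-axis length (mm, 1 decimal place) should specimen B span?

Specimen A: after corrections the count is 13256 + 11 = 13267 varves.
A: 7939.9 mm over 13267 years gives 7939.9 / 13267 ≈ 0.598 mm per year.
Length of B = 0.598 × 17333 = 10365.1 mm.

10365.1 mm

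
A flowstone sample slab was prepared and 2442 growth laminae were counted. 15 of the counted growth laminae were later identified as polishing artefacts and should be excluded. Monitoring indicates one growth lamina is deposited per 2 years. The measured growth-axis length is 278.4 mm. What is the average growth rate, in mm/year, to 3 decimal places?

After corrections the count is 2442 − 15 = 2427 growth laminae.
Multiplying by 2 years per growth lamina: 2427 × 2 = 4854 years.
278.4 mm over 4854 years gives 278.4 / 4854 ≈ 0.057 mm/year.

0.057 mm/year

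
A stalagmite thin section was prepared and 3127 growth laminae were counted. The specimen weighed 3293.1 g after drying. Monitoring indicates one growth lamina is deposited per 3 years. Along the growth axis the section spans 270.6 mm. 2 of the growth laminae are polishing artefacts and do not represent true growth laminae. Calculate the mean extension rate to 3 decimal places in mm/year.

True growth lamina count = 3127 − 2 = 3125.
At 3 years per growth lamina, 3125 × 3 = 9375 years.
270.6 mm over 9375 years gives 270.6 / 9375 ≈ 0.029 mm/year.

0.029 mm/year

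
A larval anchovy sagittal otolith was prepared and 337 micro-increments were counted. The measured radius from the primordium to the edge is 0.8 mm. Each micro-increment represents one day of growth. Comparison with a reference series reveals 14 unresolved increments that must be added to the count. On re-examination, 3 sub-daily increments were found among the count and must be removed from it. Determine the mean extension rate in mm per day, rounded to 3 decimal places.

0.002 mm per day

Correcting the raw count gives 337 − 3 + 14 = 348 true micro-increments.
Extension rate ≈ 0.8 / 348 = 0.002 mm per day.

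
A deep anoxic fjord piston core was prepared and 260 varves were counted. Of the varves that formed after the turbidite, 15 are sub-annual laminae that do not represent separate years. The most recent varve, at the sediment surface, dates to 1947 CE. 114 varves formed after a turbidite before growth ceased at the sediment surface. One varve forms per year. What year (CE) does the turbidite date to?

There are 114 varves younger than the turbidite.
114 − 15 false = 99 true varves after the turbidite.
Counting back 99 years from 1947 CE places the turbidite in 1947 − 99 = 1848 CE.

1848 CE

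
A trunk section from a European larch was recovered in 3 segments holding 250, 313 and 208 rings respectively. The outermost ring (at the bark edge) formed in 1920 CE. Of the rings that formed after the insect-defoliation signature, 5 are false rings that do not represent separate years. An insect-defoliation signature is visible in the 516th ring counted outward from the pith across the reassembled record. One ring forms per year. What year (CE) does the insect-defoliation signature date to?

Total rings = 250 + 313 + 208 = 771.
The insect-defoliation signature sits at ring 516 from the pith, so 771 − 516 = 255 rings formed after it.
255 − 5 false = 250 true rings after the insect-defoliation signature.
The ring at the bark edge is 1920 CE, so the insect-defoliation signature dates to 1920 − 250 = 1670 CE.

1670 CE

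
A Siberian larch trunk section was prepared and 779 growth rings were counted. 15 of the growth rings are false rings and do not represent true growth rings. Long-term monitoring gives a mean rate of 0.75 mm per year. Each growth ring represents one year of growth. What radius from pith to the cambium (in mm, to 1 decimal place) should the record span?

573.0 mm

Adjusted count: 779 − 15 = 764 growth rings.
764 years at 0.75 mm/year gives 0.75 × 764 = 573.0 mm.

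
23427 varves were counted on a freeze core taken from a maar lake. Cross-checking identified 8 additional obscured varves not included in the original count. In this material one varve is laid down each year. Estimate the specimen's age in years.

23435 yr

Correcting the raw count gives 23427 + 8 = 23435 true varves.
At one varve per year, that is 23435 years.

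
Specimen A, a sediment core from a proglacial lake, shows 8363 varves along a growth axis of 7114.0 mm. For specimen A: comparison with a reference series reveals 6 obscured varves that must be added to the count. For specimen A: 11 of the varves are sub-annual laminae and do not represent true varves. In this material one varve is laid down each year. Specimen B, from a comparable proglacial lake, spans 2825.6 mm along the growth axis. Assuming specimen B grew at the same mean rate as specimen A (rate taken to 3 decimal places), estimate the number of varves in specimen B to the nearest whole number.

Specimen A: true varve count = 8363 − 11 + 6 = 8358.
A: 7114.0 mm over 8358 years gives 7114.0 / 8358 ≈ 0.851 mm/yr.
For B, 2825.6 / 0.851 = 3320.33 years ≈ 3320 varves.

3320 varves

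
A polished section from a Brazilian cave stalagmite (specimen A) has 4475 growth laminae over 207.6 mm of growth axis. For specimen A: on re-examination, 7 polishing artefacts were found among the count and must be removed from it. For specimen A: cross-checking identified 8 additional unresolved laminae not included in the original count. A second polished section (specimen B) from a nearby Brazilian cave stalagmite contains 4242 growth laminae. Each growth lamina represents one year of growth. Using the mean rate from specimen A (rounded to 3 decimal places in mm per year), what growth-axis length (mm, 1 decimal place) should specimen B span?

Specimen A: adjusted count: 4475 − 7 + 8 = 4476 growth laminae.
A: Extension rate ≈ 207.6 / 4476 = 0.046 mm per year.
For B, 0.046 mm/year × 4242 years = 195.1 mm.

195.1 mm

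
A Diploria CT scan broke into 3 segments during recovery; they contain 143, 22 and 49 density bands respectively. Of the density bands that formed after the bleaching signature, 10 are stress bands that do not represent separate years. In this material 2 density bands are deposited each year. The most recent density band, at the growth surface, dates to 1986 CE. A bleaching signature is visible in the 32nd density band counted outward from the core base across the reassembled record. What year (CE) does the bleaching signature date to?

Total density bands = 143 + 22 + 49 = 214.
The bleaching signature sits at density band 32 from the core base, so 214 − 32 = 182 density bands formed after it.
Excluding 10 false density bands: 182 − 10 = 172.
172 density bands at 2 per year is 172 / 2 = 86 years.
Counting back 86 years from 1986 CE places the bleaching signature in 1986 − 86 = 1900 CE.

1900 CE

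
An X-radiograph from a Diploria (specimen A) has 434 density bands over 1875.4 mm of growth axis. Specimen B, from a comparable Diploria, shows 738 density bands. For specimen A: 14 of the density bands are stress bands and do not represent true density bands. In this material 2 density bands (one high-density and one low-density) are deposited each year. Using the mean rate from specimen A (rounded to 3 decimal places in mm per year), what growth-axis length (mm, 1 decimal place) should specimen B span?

3295.2 mm

Specimen A: correcting the raw count gives 434 − 14 = 420 true density bands.
Specimen A: 420 density bands at 2 per year is 420 / 2 = 210 years.
A: Extension rate ≈ 1875.4 / 210 = 8.930 mm per year.
Specimen B: with 2 density bands per year, 738 / 2 = 369 years. B's length ≈ 8.930 × 369 = 3295.2 mm.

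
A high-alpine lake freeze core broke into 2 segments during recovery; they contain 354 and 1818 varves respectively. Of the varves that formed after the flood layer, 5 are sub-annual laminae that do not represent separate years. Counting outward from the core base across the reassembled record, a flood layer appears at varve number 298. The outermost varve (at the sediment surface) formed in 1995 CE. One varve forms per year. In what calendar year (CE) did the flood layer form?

Total varves = 354 + 1818 = 2172.
Between varve 298 and the sediment surface there are 2172 − 298 = 1874 varves.
Removing the 5 false varves leaves 1874 − 5 = 1869 true varves beyond the flood layer.
Counting back 1869 years from 1995 CE places the flood layer in 1995 − 1869 = 126 CE.

126 CE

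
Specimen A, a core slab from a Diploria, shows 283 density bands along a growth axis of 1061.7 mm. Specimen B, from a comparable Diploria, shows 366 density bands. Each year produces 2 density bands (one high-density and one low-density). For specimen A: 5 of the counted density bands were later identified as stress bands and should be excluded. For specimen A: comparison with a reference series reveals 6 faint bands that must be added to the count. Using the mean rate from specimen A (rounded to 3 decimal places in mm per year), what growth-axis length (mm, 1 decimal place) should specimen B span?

1368.3 mm

Specimen A: adjusted count: 283 − 5 + 6 = 284 density bands.
Specimen A: 284 density bands at 2 per year is 284 / 2 = 142 years.
A: Extension rate ≈ 1061.7 / 142 = 7.477 mm/yr.
Specimen B: with 2 density bands per year, 366 / 2 = 183 years. Length of B = 7.477 × 183 = 1368.3 mm.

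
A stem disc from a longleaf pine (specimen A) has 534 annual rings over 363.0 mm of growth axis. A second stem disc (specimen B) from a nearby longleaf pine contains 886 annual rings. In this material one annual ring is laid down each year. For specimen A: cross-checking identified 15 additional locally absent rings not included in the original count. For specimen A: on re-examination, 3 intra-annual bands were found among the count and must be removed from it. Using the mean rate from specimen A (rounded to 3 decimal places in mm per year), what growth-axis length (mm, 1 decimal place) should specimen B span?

Specimen A: true annual ring count = 534 − 3 + 15 = 546.
A: Mean rate = 363.0 mm / 546 years ≈ 0.665 mm per year.
Length of B = 0.665 × 886 = 589.2 mm.

589.2 mm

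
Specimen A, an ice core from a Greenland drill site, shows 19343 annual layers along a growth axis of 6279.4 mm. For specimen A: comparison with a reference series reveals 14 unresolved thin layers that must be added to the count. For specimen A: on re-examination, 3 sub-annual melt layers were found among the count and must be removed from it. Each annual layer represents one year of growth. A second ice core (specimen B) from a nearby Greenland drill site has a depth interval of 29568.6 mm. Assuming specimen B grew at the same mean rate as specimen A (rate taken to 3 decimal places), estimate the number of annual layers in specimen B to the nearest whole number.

91261 annual layers

Specimen A: adjusted count: 19343 − 3 + 14 = 19354 annual layers.
A: Mean rate = 6279.4 mm / 19354 years ≈ 0.324 mm/year.
For B, 29568.6 / 0.324 = 91261.11 years ≈ 91261 annual layers.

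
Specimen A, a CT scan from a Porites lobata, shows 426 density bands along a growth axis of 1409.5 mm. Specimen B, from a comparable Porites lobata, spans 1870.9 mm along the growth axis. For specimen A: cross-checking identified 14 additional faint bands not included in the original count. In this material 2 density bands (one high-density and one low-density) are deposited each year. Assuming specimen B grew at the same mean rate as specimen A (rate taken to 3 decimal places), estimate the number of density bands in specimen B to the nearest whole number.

584 density bands

Specimen A: true density band count = 426 + 14 = 440.
Specimen A: 440 density bands at 2 per year is 440 / 2 = 220 years.
A: Mean rate = 1409.5 mm / 220 years ≈ 6.407 mm/year.
Specimen B: 1870.9 mm / 6.407 mm per year = 292.01 years; at 2 density bands per year that is 292.01 × 2 ≈ 584 density bands.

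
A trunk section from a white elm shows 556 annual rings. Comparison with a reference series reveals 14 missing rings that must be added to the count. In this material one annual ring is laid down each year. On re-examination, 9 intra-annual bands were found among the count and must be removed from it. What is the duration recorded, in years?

561 years

True annual ring count = 556 − 9 + 14 = 561.
With a one-to-one annual ring periodicity this is 561 years.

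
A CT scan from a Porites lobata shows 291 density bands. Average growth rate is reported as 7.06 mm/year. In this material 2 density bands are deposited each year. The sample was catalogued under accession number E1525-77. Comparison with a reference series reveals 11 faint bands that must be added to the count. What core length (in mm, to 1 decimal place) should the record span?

Adjusted count: 291 + 11 = 302 density bands.
Dividing by 2 density bands per year: 302 / 2 = 151 years.
Length ≈ 7.06 × 151 = 1066.1 mm.

1066.1 mm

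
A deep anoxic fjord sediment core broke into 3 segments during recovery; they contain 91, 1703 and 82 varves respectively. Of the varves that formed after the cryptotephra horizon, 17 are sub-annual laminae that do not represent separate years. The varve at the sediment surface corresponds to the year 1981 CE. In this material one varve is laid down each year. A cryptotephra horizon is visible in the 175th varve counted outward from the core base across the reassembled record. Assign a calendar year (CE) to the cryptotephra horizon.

297 CE

Total varves = 91 + 1703 + 82 = 1876.
Between varve 175 and the sediment surface there are 1876 − 175 = 1701 varves.
Excluding 17 false varves: 1701 − 17 = 1684.
Counting back 1684 years from 1981 CE places the cryptotephra horizon in 1981 − 1684 = 297 CE.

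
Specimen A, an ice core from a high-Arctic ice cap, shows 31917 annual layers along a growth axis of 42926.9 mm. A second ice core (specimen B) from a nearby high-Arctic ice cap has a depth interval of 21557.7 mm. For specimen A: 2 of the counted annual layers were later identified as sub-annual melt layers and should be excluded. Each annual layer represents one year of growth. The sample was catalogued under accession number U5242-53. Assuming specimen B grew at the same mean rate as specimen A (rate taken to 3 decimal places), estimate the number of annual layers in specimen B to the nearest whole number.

Specimen A: adjusted count: 31917 − 2 = 31915 annual layers.
A: Extension rate ≈ 42926.9 / 31915 = 1.345 mm per year.
Specimen B: 21557.7 mm / 1.345 mm per year = 16028.03 years ≈ 16028 annual layers.

16028 annual layers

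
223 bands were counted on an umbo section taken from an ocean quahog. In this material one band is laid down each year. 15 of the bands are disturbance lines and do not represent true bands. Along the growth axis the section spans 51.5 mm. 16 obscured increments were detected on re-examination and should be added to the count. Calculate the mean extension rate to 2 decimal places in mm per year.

Adjusted count: 223 − 15 + 16 = 224 bands.
51.5 mm over 224 years gives 51.5 / 224 ≈ 0.23 mm per year.

0.23 mm per year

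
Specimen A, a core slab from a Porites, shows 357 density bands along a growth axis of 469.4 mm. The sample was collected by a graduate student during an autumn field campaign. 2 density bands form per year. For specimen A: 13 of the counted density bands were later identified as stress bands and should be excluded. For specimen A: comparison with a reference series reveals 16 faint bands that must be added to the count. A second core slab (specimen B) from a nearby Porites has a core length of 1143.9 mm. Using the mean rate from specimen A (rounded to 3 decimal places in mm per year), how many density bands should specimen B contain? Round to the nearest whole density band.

Specimen A: adjusted count: 357 − 13 + 16 = 360 density bands.
Specimen A: with 2 density bands per year, 360 / 2 = 180 years.
A: Mean rate = 469.4 mm / 180 years ≈ 2.608 mm per year.
For B, 1143.9 / 2.608 = 438.61 years; at 2 density bands per year that is 438.61 × 2 ≈ 877 density bands.

877 density bands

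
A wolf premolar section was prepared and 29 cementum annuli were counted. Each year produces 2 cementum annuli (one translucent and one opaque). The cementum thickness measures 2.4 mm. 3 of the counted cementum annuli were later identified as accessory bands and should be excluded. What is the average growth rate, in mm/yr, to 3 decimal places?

Correcting the raw count gives 29 − 3 = 26 true cementum annuli.
With 2 cementum annuli per year, 26 / 2 = 13 years.
2.4 mm over 13 years gives 2.4 / 13 ≈ 0.185 mm/yr.

0.185 mm/yr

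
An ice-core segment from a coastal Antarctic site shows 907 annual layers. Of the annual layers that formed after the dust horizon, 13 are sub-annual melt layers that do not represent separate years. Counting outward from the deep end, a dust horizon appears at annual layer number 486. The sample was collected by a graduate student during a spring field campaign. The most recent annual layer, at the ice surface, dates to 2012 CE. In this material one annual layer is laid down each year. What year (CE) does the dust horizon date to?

1604 CE

Between annual layer 486 and the ice surface there are 907 − 486 = 421 annual layers.
Removing the 13 false annual layers leaves 421 − 13 = 408 true annual layers beyond the dust horizon.
2012 − 408 = 1604 CE.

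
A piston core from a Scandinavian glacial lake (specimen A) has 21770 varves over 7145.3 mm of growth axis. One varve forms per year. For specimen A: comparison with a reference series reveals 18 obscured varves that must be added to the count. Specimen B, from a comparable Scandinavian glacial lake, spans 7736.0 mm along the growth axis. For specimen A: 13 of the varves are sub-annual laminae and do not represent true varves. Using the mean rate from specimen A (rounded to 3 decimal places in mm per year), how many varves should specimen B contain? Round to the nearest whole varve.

23585 varves

Specimen A: adjusted count: 21770 − 13 + 18 = 21775 varves.
A: Mean rate = 7145.3 mm / 21775 years ≈ 0.328 mm/yr.
For B, 7736.0 / 0.328 = 23585.37 years ≈ 23585 varves.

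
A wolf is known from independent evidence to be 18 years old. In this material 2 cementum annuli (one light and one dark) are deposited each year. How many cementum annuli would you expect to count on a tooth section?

Expected cementum annuli: 18 × 2 = 36.
So 36 cementum annuli should be present.

36 cementum annuli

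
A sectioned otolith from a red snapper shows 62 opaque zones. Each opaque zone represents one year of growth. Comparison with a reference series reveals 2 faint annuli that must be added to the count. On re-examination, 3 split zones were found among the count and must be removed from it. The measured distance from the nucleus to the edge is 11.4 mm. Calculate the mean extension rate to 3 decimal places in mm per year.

0.187 mm per year

Correcting the raw count gives 62 − 3 + 2 = 61 true opaque zones.
Mean rate = 11.4 mm / 61 years ≈ 0.187 mm per year.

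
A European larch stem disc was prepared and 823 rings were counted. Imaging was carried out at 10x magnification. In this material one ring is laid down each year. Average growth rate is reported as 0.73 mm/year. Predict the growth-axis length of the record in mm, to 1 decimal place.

The record spans 823 years at 0.73 mm per year.
823 years at 0.73 mm/year gives 0.73 × 823 = 600.8 mm.

600.8 mm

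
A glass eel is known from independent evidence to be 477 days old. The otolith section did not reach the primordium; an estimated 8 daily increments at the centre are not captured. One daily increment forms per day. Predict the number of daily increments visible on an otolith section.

At one daily increment per day, 477 days correspond to 477 daily increments.
Subtracting the 8 daily increments not captured gives 477 − 8 = 469 daily increments in the record.

469 daily increments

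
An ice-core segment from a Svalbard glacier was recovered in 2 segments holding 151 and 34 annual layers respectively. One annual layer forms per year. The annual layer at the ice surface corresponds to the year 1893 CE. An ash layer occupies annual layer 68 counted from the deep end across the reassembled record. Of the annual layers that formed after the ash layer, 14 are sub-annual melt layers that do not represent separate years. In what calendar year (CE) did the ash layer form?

Total annual layers = 151 + 34 = 185.
185 − 68 = 117 annual layers lie beyond the ash layer toward the ice surface.
Removing the 14 false annual layers leaves 117 − 14 = 103 true annual layers beyond the ash layer.
The annual layer at the ice surface is 1893 CE, so the ash layer dates to 1893 − 103 = 1790 CE.

1790 CE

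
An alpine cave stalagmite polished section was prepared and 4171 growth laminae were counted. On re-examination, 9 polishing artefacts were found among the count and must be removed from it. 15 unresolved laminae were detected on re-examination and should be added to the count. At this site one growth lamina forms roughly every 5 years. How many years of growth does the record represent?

20885 years

Correcting the raw count gives 4171 − 9 + 15 = 4177 true growth laminae.
4177 growth laminae at 5 years each span 4177 × 5 = 20885 years.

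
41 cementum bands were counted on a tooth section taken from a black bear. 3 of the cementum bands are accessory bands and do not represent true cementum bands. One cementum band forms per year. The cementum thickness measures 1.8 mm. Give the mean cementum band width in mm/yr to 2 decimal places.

Correcting the raw count gives 41 − 3 = 38 true cementum bands.
Extension rate ≈ 1.8 / 38 = 0.05 mm/yr.

0.05 mm/yr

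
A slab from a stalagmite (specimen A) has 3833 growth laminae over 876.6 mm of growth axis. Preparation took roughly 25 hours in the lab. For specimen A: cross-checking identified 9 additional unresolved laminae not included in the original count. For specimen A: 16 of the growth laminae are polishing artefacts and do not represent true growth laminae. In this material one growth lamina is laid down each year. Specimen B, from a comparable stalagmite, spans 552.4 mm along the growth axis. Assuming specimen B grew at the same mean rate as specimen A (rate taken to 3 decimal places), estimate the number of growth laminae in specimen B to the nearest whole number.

2412 growth laminae

Specimen A: correcting the raw count gives 3833 − 16 + 9 = 3826 true growth laminae.
A: Extension rate ≈ 876.6 / 3826 = 0.229 mm/year.
Specimen B: 552.4 mm / 0.229 mm per year = 2412.23 years ≈ 2412 growth laminae.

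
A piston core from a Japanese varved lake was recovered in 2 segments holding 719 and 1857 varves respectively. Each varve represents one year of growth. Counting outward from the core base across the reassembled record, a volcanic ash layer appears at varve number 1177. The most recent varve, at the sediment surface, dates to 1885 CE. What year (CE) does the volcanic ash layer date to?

486 CE

Total varves = 719 + 1857 = 2576.
The volcanic ash layer sits at varve 1177 from the core base, so 2576 − 1177 = 1399 varves formed after it.
1885 − 1399 = 486 CE.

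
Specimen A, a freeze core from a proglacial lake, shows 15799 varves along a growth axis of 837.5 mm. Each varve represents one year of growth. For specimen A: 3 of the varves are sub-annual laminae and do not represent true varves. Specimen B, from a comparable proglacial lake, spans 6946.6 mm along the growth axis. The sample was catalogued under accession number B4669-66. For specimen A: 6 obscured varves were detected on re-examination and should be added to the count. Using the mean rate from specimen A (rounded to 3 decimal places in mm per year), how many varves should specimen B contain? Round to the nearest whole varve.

131068 varves

Specimen A: after corrections the count is 15799 − 3 + 6 = 15802 varves.
A: Mean rate = 837.5 mm / 15802 years ≈ 0.053 mm/year.
For B, 6946.6 / 0.053 = 131067.92 years ≈ 131068 varves.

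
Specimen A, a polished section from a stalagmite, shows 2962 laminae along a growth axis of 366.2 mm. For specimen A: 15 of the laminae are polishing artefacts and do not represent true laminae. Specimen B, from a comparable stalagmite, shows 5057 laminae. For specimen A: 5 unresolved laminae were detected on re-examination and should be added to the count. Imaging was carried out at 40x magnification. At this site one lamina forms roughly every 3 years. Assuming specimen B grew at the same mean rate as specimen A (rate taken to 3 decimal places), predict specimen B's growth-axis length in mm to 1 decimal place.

Specimen A: adjusted count: 2962 − 15 + 5 = 2952 laminae.
Specimen A: multiplying by 3 years per lamina: 2952 × 3 = 8856 years.
A: Extension rate ≈ 366.2 / 8856 = 0.041 mm/yr.
Specimen B: 5057 laminae at 3 years each span 5057 × 3 = 15171 years. B's length ≈ 0.041 × 15171 = 622.0 mm.

622.0 mm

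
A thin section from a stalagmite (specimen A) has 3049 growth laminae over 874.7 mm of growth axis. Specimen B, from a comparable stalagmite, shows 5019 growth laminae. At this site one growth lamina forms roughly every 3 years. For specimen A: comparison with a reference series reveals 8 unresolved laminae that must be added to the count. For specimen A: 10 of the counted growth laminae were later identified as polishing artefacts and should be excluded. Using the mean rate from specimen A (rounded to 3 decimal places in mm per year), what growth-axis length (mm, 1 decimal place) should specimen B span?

1445.5 mm

Specimen A: true growth lamina count = 3049 − 10 + 8 = 3047.
Specimen A: 3047 growth laminae at 3 years each span 3047 × 3 = 9141 years.
A: Mean rate = 874.7 mm / 9141 years ≈ 0.096 mm/year.
Specimen B: multiplying by 3 years per growth lamina: 5019 × 3 = 15057 years. Length of B = 0.096 × 15057 = 1445.5 mm.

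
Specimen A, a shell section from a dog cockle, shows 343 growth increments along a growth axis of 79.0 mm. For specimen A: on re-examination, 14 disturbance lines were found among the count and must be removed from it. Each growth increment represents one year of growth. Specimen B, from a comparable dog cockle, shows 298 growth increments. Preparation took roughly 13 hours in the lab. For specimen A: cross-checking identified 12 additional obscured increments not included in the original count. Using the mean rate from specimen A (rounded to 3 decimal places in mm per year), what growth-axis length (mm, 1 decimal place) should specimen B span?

69.1 mm

Specimen A: correcting the raw count gives 343 − 14 + 12 = 341 true growth increments.
A: Mean rate = 79.0 mm / 341 years ≈ 0.232 mm/yr.
Length of B = 0.232 × 298 = 69.1 mm.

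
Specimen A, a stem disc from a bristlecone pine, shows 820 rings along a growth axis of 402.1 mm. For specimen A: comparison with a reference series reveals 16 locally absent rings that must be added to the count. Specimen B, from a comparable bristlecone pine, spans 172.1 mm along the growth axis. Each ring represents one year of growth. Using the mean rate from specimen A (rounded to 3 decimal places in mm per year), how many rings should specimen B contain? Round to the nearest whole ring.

358 rings

Specimen A: adjusted count: 820 + 16 = 836 rings.
A: Extension rate ≈ 402.1 / 836 = 0.481 mm/year.
For B, 172.1 / 0.481 = 357.80 years ≈ 358 rings.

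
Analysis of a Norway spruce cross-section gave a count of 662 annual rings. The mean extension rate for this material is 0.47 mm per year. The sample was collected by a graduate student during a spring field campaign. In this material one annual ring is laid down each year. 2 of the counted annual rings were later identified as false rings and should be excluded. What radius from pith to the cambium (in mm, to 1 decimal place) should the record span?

310.2 mm

After corrections the count is 662 − 2 = 660 annual rings.
660 years at 0.47 mm/year gives 0.47 × 660 = 310.2 mm.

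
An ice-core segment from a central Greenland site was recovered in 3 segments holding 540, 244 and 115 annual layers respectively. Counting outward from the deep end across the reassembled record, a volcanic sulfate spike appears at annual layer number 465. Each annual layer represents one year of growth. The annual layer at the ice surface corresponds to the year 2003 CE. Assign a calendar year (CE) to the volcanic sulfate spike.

1569 CE

Total annual layers = 540 + 244 + 115 = 899.
The volcanic sulfate spike sits at annual layer 465 from the deep end, so 899 − 465 = 434 annual layers formed after it.
2003 − 434 = 1569 CE.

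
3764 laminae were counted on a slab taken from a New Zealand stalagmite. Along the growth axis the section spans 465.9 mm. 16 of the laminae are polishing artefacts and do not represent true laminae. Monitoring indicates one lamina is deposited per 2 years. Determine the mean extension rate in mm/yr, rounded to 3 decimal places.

0.062 mm/yr

True lamina count = 3764 − 16 = 3748.
Multiplying by 2 years per lamina: 3748 × 2 = 7496 years.
465.9 mm over 7496 years gives 465.9 / 7496 ≈ 0.062 mm/yr.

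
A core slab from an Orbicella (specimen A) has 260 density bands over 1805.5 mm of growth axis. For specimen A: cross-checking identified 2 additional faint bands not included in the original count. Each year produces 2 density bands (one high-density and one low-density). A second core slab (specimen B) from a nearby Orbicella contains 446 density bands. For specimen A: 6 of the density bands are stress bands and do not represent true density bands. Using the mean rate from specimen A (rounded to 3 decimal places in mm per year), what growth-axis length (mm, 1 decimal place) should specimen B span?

Specimen A: after corrections the count is 260 − 6 + 2 = 256 density bands.
Specimen A: with 2 density bands per year, 256 / 2 = 128 years.
A: 1805.5 mm over 128 years gives 1805.5 / 128 ≈ 14.105 mm per year.
Specimen B: 446 density bands at 2 per year is 446 / 2 = 223 years. For B, 14.105 mm/year × 223 years = 3145.4 mm.

3145.4 mm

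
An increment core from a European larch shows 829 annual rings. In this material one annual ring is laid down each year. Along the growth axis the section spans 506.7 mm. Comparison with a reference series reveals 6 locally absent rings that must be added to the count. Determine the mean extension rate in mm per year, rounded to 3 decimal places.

0.607 mm per year

Adjusted count: 829 + 6 = 835 annual rings.
Mean rate = 506.7 mm / 835 years ≈ 0.607 mm per year.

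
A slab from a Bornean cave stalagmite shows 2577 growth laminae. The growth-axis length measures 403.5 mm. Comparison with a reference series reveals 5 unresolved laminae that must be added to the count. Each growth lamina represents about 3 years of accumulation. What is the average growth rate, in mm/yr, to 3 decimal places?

0.052 mm/yr

Adjusted count: 2577 + 5 = 2582 growth laminae.
2582 growth laminae at 3 years each span 2582 × 3 = 7746 years.
Extension rate ≈ 403.5 / 7746 = 0.052 mm/yr.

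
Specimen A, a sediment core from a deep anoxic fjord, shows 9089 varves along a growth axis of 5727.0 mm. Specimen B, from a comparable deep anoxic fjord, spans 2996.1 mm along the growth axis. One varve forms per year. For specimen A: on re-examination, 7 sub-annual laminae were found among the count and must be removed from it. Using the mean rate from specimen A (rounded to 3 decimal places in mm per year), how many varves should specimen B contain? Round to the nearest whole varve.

Specimen A: true varve count = 9089 − 7 = 9082.
A: Extension rate ≈ 5727.0 / 9082 = 0.631 mm/yr.
B spans 2996.1 / 0.631 = 4748.18 years ≈ 4748 varves.

4748 varves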